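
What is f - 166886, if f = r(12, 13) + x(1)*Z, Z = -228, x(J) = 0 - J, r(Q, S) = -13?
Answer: -166671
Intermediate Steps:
x(J) = -J
f = 215 (f = -13 - 1*1*(-228) = -13 - 1*(-228) = -13 + 228 = 215)
f - 166886 = 215 - 166886 = -166671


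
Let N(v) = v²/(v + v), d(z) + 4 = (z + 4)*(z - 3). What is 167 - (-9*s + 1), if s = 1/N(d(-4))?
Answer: 323/2 ≈ 161.50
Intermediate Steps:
d(z) = -4 + (-3 + z)*(4 + z) (d(z) = -4 + (z + 4)*(z - 3) = -4 + (4 + z)*(-3 + z) = -4 + (-3 + z)*(4 + z))
N(v) = v/2 (N(v) = v²/((2*v)) = (1/(2*v))*v² = v/2)
s = -½ (s = 1/((-16 - 4 + (-4)²)/2) = 1/((-16 - 4 + 16)/2) = 1/((½)*(-4)) = 1/(-2) = -½ ≈ -0.50000)
167 - (-9*s + 1) = 167 - (-9*(-½) + 1) = 167 - (9/2 + 1) = 167 - 1*11/2 = 167 - 11/2 = 323/2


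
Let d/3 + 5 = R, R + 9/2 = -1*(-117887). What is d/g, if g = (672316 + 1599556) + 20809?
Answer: 235755/1528454 ≈ 0.15424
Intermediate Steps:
R = 235765/2 (R = -9/2 - 1*(-117887) = -9/2 + 117887 = 235765/2 ≈ 1.1788e+5)
d = 707265/2 (d = -15 + 3*(235765/2) = -15 + 707295/2 = 707265/2 ≈ 3.5363e+5)
g = 2292681 (g = 2271872 + 20809 = 2292681)
d/g = (707265/2)/2292681 = (707265/2)*(1/2292681) = 235755/1528454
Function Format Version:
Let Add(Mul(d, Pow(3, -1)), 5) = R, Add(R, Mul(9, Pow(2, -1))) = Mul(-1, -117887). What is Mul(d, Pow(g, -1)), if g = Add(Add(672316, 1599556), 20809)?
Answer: Rational(235755, 1528454) ≈ 0.15424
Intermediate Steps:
R = Rational(235765, 2) (R = Add(Rational(-9, 2), Mul(-1, -117887)) = Add(Rational(-9, 2), 117887) = Rational(235765, 2) ≈ 1.1788e+5)
d = Rational(707265, 2) (d = Add(-15, Mul(3, Rational(235765, 2))) = Add(-15, Rational(707295, 2)) = Rational(707265, 2) ≈ 3.5363e+5)
g = 2292681 (g = Add(2271872, 20809) = 2292681)
Mul(d, Pow(g, -1)) = Mul(Rational(707265, 2), Pow(2292681, -1)) = Mul(Rational(707265, 2), Rational(1, 2292681)) = Rational(235755, 1528454)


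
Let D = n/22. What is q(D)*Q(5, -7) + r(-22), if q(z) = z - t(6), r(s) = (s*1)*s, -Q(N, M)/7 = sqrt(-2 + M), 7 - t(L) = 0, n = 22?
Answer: 484 + 126*I ≈ 484.0 + 126.0*I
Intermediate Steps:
t(L) = 7 (t(L) = 7 - 1*0 = 7 + 0 = 7)
Q(N, M) = -7*sqrt(-2 + M)
D = 1 (D = 22/22 = 22*(1/22) = 1)
r(s) = s**2 (r(s) = s*s = s**2)
q(z) = -7 + z (q(z) = z - 1*7 = z - 7 = -7 + z)
q(D)*Q(5, -7) + r(-22) = (-7 + 1)*(-7*sqrt(-2 - 7)) + (-22)**2 = -(-42)*sqrt(-9) + 484 = -(-42)*3*I + 484 = -(-126)*I + 484 = 126*I + 484 = 484 + 126*I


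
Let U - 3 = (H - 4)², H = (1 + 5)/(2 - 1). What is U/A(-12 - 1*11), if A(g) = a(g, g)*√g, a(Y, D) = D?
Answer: 7*I*√23/529 ≈ 0.063461*I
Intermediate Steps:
H = 6 (H = 6/1 = 6*1 = 6)
U = 7 (U = 3 + (6 - 4)² = 3 + 2² = 3 + 4 = 7)
A(g) = g^(3/2) (A(g) = g*√g = g^(3/2))
U/A(-12 - 1*11) = 7/((-12 - 1*11)^(3/2)) = 7/((-12 - 11)^(3/2)) = 7/((-23)^(3/2)) = 7/((-23*I*√23)) = 7*(I*√23/529) = 7*I*√23/529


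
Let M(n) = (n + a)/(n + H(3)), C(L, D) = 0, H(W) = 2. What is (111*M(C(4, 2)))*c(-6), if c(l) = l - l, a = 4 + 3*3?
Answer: 0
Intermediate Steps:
a = 13 (a = 4 + 9 = 13)
c(l) = 0
M(n) = (13 + n)/(2 + n) (M(n) = (n + 13)/(n + 2) = (13 + n)/(2 + n))
(111*M(C(4, 2)))*c(-6) = (111*((13 + 0)/(2 + 0)))*0 = (111*(13/2))*0 = (1443/2)*0 = 0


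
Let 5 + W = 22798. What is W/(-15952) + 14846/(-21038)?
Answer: -358171263/167799088 ≈ -2.1345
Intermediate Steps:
W = 22793 (W = -5 + 22798 = 22793)
W/(-15952) + 14846/(-21038) = 22793/(-15952) + 14846/(-21038) = 22793*(-1/15952) + 14846*(-1/21038) = -22793/15952 - 7423/10519 = -358171263/167799088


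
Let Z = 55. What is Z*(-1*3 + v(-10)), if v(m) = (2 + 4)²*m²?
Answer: 197835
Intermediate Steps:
v(m) = 36*m² (v(m) = 6²*m² = 36*m²)
Z*(-1*3 + v(-10)) = 55*(-1*3 + 36*(-10)²) = 55*(-3 + 36*100) = 55*(-3 + 3600) = 55*3597 = 197835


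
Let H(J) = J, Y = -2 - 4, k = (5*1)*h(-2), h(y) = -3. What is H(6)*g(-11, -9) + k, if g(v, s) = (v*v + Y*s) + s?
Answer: 981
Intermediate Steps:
k = -15 (k = (5*1)*(-3) = 5*(-3) = -15)
Y = -6
g(v, s) = v² - 5*s (g(v, s) = (v*v - 6*s) + s = (v² - 6*s) + s = v² - 5*s)
H(6)*g(-11, -9) + k = 6*((-11)² - 5*(-9)) - 15 = 6*(121 + 45) - 15 = 6*166 - 15 = 996 - 15 = 981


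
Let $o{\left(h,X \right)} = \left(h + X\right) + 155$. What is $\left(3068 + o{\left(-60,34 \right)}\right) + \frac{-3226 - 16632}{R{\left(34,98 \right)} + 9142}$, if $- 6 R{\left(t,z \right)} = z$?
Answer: $\frac{87464695}{27377} \approx 3194.8$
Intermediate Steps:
$R{\left(t,z \right)} = - \frac{z}{6}$
$o{\left(h,X \right)} = 155 + X + h$ ($o{\left(h,X \right)} = \left(X + h\right) + 155 = 155 + X + h$)
$\left(3068 + o{\left(-60,34 \right)}\right) + \frac{-3226 - 16632}{R{\left(34,98 \right)} + 9142} = \left(3068 + \left(155 + 34 - 60\right)\right) + \frac{-3226 - 16632}{\left(- \frac{1}{6}\right) 98 + 9142} = \left(3068 + 129\right) - \frac{19858}{- \frac{49}{3} + 9142} = 3197 - \frac{19858}{\frac{27377}{3}} = 3197 - \frac{59574}{27377} = \frac{87464695}{27377}$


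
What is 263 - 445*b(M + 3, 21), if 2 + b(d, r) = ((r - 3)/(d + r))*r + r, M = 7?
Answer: -422162/31 ≈ -13618.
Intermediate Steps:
b(d, r) = -2 + r + r*(-3 + r)/(d + r) (b(d, r) = -2 + (((r - 3)/(d + r))*r + r) = -2 + (((-3 + r)/(d + r))*r + r) = -2 + (r*(-3 + r)/(d + r) + r) = -2 + (r + r*(-3 + r)/(d + r)) = -2 + r + r*(-3 + r)/(d + r))
263 - 445*b(M + 3, 21) = 263 - 445*(-5*21 - 2*(7 + 3) + 2*21**2 + (7 + 3)*21)/((7 + 3) + 21) = 263 - 445*(-105 - 2*10 + 2*441 + 10*21)/(10 + 21) = 263 - 445*(-105 - 20 + 882 + 210)/31 = 263 - 445*967/31 = 263 - 430315/31 = -422162/31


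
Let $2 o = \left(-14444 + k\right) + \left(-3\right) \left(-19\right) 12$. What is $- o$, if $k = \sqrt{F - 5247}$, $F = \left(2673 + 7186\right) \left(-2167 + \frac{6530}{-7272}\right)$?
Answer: $6880 - \frac{i \sqrt{7850974302335}}{1212} \approx 6880.0 - 2311.8 i$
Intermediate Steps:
$F = - \frac{77713340743}{3636}$ ($F = 9859 \left(-2167 + 6530 \left(- \frac{1}{7272}\right)\right) = 9859 \left(-2167 - \frac{3265}{3636}\right) = 9859 \left(- \frac{7882477}{3636}\right) = - \frac{77713340743}{3636} \approx -2.1373 \cdot 10^{7}$)
$k = \frac{i \sqrt{7850974302335}}{606}$ ($k = \sqrt{- \frac{77713340743}{3636} - 5247} = \sqrt{- \frac{77732418835}{3636}} = \frac{i \sqrt{7850974302335}}{606} \approx 4623.7 i$)
$o = -6880 + \frac{i \sqrt{7850974302335}}{1212}$ ($o = \frac{\left(-14444 + \frac{i \sqrt{7850974302335}}{606}\right) + \left(-3\right) \left(-19\right) 12}{2} = \frac{\left(-14444 + \frac{i \sqrt{7850974302335}}{606}\right) + 57 \cdot 12}{2} = \frac{\left(-14444 + \frac{i \sqrt{7850974302335}}{606}\right) + 684}{2} = \frac{-13760 + \frac{i \sqrt{7850974302335}}{606}}{2} = -6880 + \frac{i \sqrt{7850974302335}}{1212} \approx -6880.0 + 2311.8 i$)
$- o = - (-6880 + \frac{i \sqrt{7850974302335}}{1212}) = 6880 - \frac{i \sqrt{7850974302335}}{1212}$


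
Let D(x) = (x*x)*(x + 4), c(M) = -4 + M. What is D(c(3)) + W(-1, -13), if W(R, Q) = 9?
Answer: 12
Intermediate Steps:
D(x) = x**2*(4 + x)
D(c(3)) + W(-1, -13) = (-4 + 3)**2*(4 + (-4 + 3)) + 9 = (-1)**2*(4 - 1) + 9 = 1*3 + 9 = 3 + 9 = 12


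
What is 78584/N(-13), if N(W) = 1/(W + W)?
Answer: -2043184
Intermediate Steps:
N(W) = 1/(2*W)
78584/N(-13) = 78584/(((½)/(-13))) = 78584/(((½)*(-1/13))) = 78584/(-1/26) = 78584*(-26) = -2043184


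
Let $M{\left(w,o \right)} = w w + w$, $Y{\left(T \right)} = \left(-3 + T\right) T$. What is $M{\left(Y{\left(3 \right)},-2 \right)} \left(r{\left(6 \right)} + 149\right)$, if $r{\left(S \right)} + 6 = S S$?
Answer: $0$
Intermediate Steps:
$r{\left(S \right)} = -6 + S^{2}$ ($r{\left(S \right)} = -6 + S S = -6 + S^{2}$)
$Y{\left(T \right)} = T \left(-3 + T\right)$
$M{\left(w,o \right)} = w + w^{2}$ ($M{\left(w,o \right)} = w^{2} + w = w + w^{2}$)
$M{\left(Y{\left(3 \right)},-2 \right)} \left(r{\left(6 \right)} + 149\right) = 3 \left(-3 + 3\right) \left(1 + 3 \left(-3 + 3\right)\right) \left(\left(-6 + 6^{2}\right) + 149\right) = 3 \cdot 0 \left(1 + 3 \cdot 0\right) \left(\left(-6 + 36\right) + 149\right) = 0 \left(1 + 0\right) \left(30 + 149\right) = 0 \cdot 1 \cdot 179 = 0 \cdot 179 = 0$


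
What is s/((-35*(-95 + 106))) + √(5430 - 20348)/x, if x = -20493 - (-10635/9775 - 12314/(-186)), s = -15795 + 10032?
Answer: 5763/385 - 181815*I*√14918/3737773919 ≈ 14.969 - 0.0059412*I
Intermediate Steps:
s = -5763
x = -3737773919/181815 (x = -20493 - (-10635*1/9775 - 12314*(-1/186)) = -20493 - (-2127/1955 + 6157/93) = -20493 - 1*11839124/181815 = -20493 - 11839124/181815 = -3737773919/181815 ≈ -20558.)
s/((-35*(-95 + 106))) + √(5430 - 20348)/x = -5763*(-1/(35*(-95 + 106))) + √(5430 - 20348)/(-3737773919/181815) = -5763/((-35*11)) + √(-14918)*(-181815/3737773919) = -5763/(-385) + (I*√14918)*(-181815/3737773919) = -5763*(-1/385) - 181815*I*√14918/3737773919 = 5763/385 - 181815*I*√14918/3737773919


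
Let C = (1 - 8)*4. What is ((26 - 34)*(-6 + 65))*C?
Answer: 13216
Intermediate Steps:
C = -28 (C = -7*4 = -28)
((26 - 34)*(-6 + 65))*C = ((26 - 34)*(-6 + 65))*(-28) = -8*59*(-28) = -472*(-28) = 13216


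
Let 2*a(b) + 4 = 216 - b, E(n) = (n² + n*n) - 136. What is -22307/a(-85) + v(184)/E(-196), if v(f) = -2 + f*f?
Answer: -1705830353/11389356 ≈ -149.77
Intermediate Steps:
E(n) = -136 + 2*n² (E(n) = (n² + n²) - 136 = 2*n² - 136 = -136 + 2*n²)
a(b) = 106 - b/2 (a(b) = -2 + (216 - b)/2 = -2 + (108 - b/2) = 106 - b/2)
v(f) = -2 + f²
-22307/a(-85) + v(184)/E(-196) = -22307/(106 - ½*(-85)) + (-2 + 184²)/(-136 + 2*(-196)²) = -22307/(106 + 85/2) + (-2 + 33856)/(-136 + 2*38416) = -22307/297/2 + 33854/(-136 + 76832) = -22307*2/297 + 33854/76696 = -44614/297 + 33854*(1/76696) = -44614/297 + 16927/38348 = -1705830353/11389356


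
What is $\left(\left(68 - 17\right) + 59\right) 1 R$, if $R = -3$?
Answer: $-330$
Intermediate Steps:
$\left(\left(68 - 17\right) + 59\right) 1 R = \left(\left(68 - 17\right) + 59\right) 1 \left(-3\right) = \left(\left(68 - 17\right) + 59\right) \left(-3\right) = \left(51 + 59\right) \left(-3\right) = 110 \left(-3\right) = -330$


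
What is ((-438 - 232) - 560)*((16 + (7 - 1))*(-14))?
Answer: 378840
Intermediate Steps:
((-438 - 232) - 560)*((16 + (7 - 1))*(-14)) = (-670 - 560)*((16 + 6)*(-14)) = -27060*(-14) = -1230*(-308) = 378840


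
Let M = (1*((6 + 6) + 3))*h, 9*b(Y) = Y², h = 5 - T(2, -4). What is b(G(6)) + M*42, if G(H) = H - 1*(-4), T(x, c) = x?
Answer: 17110/9 ≈ 1901.1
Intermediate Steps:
G(H) = 4 + H (G(H) = H + 4 = 4 + H)
h = 3 (h = 5 - 1*2 = 5 - 2 = 3)
b(Y) = Y²/9
M = 45 (M = (1*((6 + 6) + 3))*3 = (1*(12 + 3))*3 = (1*15)*3 = 15*3 = 45)
b(G(6)) + M*42 = (4 + 6)²/9 + 45*42 = (⅑)*10² + 1890 = (⅑)*100 + 1890 = 100/9 + 1890 = 17110/9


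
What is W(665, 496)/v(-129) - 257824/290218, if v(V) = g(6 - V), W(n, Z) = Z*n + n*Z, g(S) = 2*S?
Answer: 9569069888/3917943 ≈ 2442.4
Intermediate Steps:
W(n, Z) = 2*Z*n (W(n, Z) = Z*n + Z*n = 2*Z*n)
v(V) = 12 - 2*V (v(V) = 2*(6 - V) = 12 - 2*V)
W(665, 496)/v(-129) - 257824/290218 = (2*496*665)/(12 - 2*(-129)) - 257824/290218 = 659680/(12 + 258) - 257824*1/290218 = 659680/270 - 128912/145109 = 659680*(1/270) - 128912/145109 = 65968/27 - 128912/145109 = 9569069888/3917943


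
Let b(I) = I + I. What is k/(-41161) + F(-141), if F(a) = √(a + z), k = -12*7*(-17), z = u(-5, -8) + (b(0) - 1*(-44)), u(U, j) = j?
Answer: -1428/41161 + I*√105 ≈ -0.034693 + 10.247*I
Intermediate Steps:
b(I) = 2*I
z = 36 (z = -8 + (2*0 - 1*(-44)) = -8 + (0 + 44) = -8 + 44 = 36)
k = 1428 (k = -84*(-17) = 1428)
F(a) = √(36 + a) (F(a) = √(a + 36) = √(36 + a))
k/(-41161) + F(-141) = 1428/(-41161) + √(36 - 141) = 1428*(-1/41161) + √(-105) = -1428/41161 + I*√105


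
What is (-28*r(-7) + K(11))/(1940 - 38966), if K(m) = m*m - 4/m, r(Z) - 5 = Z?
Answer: -1943/407286 ≈ -0.0047706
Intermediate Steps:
r(Z) = 5 + Z
K(m) = m² - 4/m
(-28*r(-7) + K(11))/(1940 - 38966) = (-28*(5 - 7) + (-4 + 11³)/11)/(1940 - 38966) = (-28*(-2) + (-4 + 1331)/11)/(-37026) = (56 + (1/11)*1327)*(-1/37026) = (56 + 1327/11)*(-1/37026) = (1943/11)*(-1/37026) = -1943/407286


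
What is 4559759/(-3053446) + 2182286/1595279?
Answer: -610595320205/4871098281434 ≈ -0.12535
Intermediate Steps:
4559759/(-3053446) + 2182286/1595279 = 4559759*(-1/3053446) + 2182286*(1/1595279) = -4559759/3053446 + 2182286/1595279 = -610595320205/4871098281434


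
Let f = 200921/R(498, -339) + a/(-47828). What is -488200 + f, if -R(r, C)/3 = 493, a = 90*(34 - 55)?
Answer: -17271854516339/35368806 ≈ -4.8834e+5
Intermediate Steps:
a = -1890 (a = 90*(-21) = -1890)
R(r, C) = -1479 (R(r, C) = -3*493 = -1479)
f = -4803427139/35368806 (f = 200921/(-1479) - 1890/(-47828) = 200921*(-1/1479) - 1890*(-1/47828) = -200921/1479 + 945/23914 = -4803427139/35368806 ≈ -135.81)
-488200 + f = -488200 - 4803427139/35368806 = -17271854516339/35368806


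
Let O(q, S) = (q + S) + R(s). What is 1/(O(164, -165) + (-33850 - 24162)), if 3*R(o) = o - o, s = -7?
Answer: -1/58013 ≈ -1.7238e-5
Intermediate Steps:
R(o) = 0 (R(o) = (o - o)/3 = (⅓)*0 = 0)
O(q, S) = S + q (O(q, S) = (q + S) + 0 = (S + q) + 0 = S + q)
1/(O(164, -165) + (-33850 - 24162)) = 1/((-165 + 164) + (-33850 - 24162)) = 1/(-1 - 58012) = 1/(-58013) = -1/58013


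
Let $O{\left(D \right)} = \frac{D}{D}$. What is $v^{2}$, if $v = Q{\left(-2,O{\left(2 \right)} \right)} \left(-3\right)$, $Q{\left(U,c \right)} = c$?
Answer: $9$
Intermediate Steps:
$O{\left(D \right)} = 1$
$v = -3$ ($v = 1 \left(-3\right) = -3$)
$v^{2} = \left(-3\right)^{2} = 9$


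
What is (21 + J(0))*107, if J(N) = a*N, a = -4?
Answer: 2247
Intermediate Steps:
J(N) = -4*N
(21 + J(0))*107 = (21 - 4*0)*107 = (21 + 0)*107 = 21*107 = 2247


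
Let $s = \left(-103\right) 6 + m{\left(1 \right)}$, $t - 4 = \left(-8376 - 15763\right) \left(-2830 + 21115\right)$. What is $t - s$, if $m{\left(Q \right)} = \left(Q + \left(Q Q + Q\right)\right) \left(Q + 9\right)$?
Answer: $-441381023$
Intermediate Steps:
$t = -441381611$ ($t = 4 + \left(-8376 - 15763\right) \left(-2830 + 21115\right) = 4 - 441381615 = -441381611$)
$m{\left(Q \right)} = \left(9 + Q\right) \left(Q^{2} + 2 Q\right)$ ($m{\left(Q \right)} = \left(Q + \left(Q^{2} + Q\right)\right) \left(9 + Q\right) = \left(Q + \left(Q + Q^{2}\right)\right) \left(9 + Q\right) = \left(Q^{2} + 2 Q\right) \left(9 + Q\right) = \left(9 + Q\right) \left(Q^{2} + 2 Q\right)$)
$s = -588$ ($s = \left(-103\right) 6 + 1 \left(18 + 1^{2} + 11 \cdot 1\right) = -618 + 1 \left(18 + 1 + 11\right) = -618 + 1 \cdot 30 = -618 + 30 = -588$)
$t - s = -441381611 - -588 = -441381611 + 588 = -441381023$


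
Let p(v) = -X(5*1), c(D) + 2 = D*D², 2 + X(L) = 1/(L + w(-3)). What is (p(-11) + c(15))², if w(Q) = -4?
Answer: 11383876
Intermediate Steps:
X(L) = -2 + 1/(-4 + L) (X(L) = -2 + 1/(L - 4) = -2 + 1/(-4 + L))
c(D) = -2 + D³ (c(D) = -2 + D*D² = -2 + D³)
p(v) = 1 (p(v) = -(9 - 10)/(-4 + 5*1) = -(9 - 2*5)/(-4 + 5) = -(9 - 10)/1 = -(-1) = -1*(-1) = 1)
(p(-11) + c(15))² = (1 + (-2 + 15³))² = (1 + (-2 + 3375))² = (1 + 3373)² = 3374² = 11383876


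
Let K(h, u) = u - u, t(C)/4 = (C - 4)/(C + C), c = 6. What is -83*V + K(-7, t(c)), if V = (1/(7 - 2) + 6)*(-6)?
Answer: 15438/5 ≈ 3087.6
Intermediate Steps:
V = -186/5 (V = (1/5 + 6)*(-6) = (31/5)*(-6) = -186/5 ≈ -37.200)
t(C) = 2*(-4 + C)/C (t(C) = 4*((C - 4)/(C + C)) = 4*((-4 + C)/((2*C))) = 4*((-4 + C)*(1/(2*C))) = 4*((-4 + C)/(2*C)) = 2*(-4 + C)/C)
K(h, u) = 0
-83*V + K(-7, t(c)) = -83*(-186/5) + 0 = 15438/5 + 0 = 15438/5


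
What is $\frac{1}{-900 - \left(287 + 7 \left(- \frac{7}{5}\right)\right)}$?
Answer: $- \frac{5}{5886} \approx -0.00084947$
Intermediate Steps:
$\frac{1}{-900 - \left(287 + 7 \left(- \frac{7}{5}\right)\right)} = \frac{1}{-900 - \left(287 + 7 \left(\left(-7\right) \frac{1}{5}\right)\right)} = \frac{1}{-900 - \frac{1386}{5}} = \frac{1}{- \frac{5886}{5}} = - \frac{5}{5886}$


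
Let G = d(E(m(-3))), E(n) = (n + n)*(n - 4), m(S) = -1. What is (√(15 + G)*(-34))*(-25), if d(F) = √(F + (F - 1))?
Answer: 850*√(15 + √19) ≈ 3739.9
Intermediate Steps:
E(n) = 2*n*(-4 + n) (E(n) = (2*n)*(-4 + n) = 2*n*(-4 + n))
d(F) = √(-1 + 2*F) (d(F) = √(F + (-1 + F)) = √(-1 + 2*F))
G = √19 (G = √(-1 + 2*(2*(-1)*(-4 - 1))) = √(-1 + 2*(2*(-1)*(-5))) = √(-1 + 2*10) = √(-1 + 20) = √19 ≈ 4.3589)
(√(15 + G)*(-34))*(-25) = (√(15 + √19)*(-34))*(-25) = -34*√(15 + √19)*(-25) = 850*√(15 + √19)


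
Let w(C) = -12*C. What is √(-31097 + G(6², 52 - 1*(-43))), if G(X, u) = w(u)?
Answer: I*√32237 ≈ 179.55*I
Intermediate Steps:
G(X, u) = -12*u
√(-31097 + G(6², 52 - 1*(-43))) = √(-31097 - 12*(52 - 1*(-43))) = √(-31097 - 12*(52 + 43)) = √(-31097 - 12*95) = √(-31097 - 1140) = √(-32237) = I*√32237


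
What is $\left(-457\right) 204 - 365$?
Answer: $-93593$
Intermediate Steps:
$\left(-457\right) 204 - 365 = -93228 - 365 = -93593$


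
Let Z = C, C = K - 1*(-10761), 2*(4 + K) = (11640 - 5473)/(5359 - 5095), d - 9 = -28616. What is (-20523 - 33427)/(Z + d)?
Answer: 28485600/9418633 ≈ 3.0244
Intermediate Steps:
d = -28607 (d = 9 - 28616 = -28607)
K = 4055/528 (K = -4 + ((11640 - 5473)/(5359 - 5095))/2 = -4 + (6167/264)/2 = -4 + (6167*(1/264))/2 = -4 + (½)*(6167/264) = -4 + 6167/528 = 4055/528 ≈ 7.6799)
C = 5685863/528 (C = 4055/528 - 1*(-10761) = 4055/528 + 10761 = 5685863/528 ≈ 10769.)
Z = 5685863/528 ≈ 10769.
(-20523 - 33427)/(Z + d) = (-20523 - 33427)/(5685863/528 - 28607) = -53950/(-9418633/528) = -53950*(-528/9418633) = 28485600/9418633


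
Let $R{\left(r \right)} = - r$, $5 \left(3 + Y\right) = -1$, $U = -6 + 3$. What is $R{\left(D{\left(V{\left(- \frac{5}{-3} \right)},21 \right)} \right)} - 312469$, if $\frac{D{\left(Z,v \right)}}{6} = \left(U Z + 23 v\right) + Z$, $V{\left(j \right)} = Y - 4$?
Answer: $- \frac{1577267}{5} \approx -3.1545 \cdot 10^{5}$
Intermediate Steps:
$U = -3$
$Y = - \frac{16}{5}$ ($Y = -3 + \frac{1}{5} \left(-1\right) = -3 - \frac{1}{5} = - \frac{16}{5} \approx -3.2$)
$V{\left(j \right)} = - \frac{36}{5}$ ($V{\left(j \right)} = - \frac{16}{5} - 4 = - \frac{36}{5}$)
$D{\left(Z,v \right)} = - 12 Z + 138 v$ ($D{\left(Z,v \right)} = 6 \left(\left(- 3 Z + 23 v\right) + Z\right) = 6 \left(- 2 Z + 23 v\right) = - 12 Z + 138 v$)
$R{\left(D{\left(V{\left(- \frac{5}{-3} \right)},21 \right)} \right)} - 312469 = - (\left(-12\right) \left(- \frac{36}{5}\right) + 138 \cdot 21) - 312469 = - (\frac{432}{5} + 2898) - 312469 = \left(-1\right) \frac{14922}{5} - 312469 = - \frac{14922}{5} - 312469 = - \frac{1577267}{5}$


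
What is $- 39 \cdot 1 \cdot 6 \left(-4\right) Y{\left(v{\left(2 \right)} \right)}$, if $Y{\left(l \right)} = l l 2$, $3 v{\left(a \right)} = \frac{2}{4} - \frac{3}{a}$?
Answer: $208$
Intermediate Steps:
$v{\left(a \right)} = \frac{1}{6} - \frac{1}{a}$ ($v{\left(a \right)} = \frac{\frac{2}{4} - \frac{3}{a}}{3} = \frac{2 \cdot \frac{1}{4} - \frac{3}{a}}{3} = \frac{\frac{1}{2} - \frac{3}{a}}{3} = \frac{1}{6} - \frac{1}{a}$)
$Y{\left(l \right)} = 2 l^{2}$ ($Y{\left(l \right)} = l^{2} \cdot 2 = 2 l^{2}$)
$- 39 \cdot 1 \cdot 6 \left(-4\right) Y{\left(v{\left(2 \right)} \right)} = - 39 \cdot 1 \cdot 6 \left(-4\right) 2 \left(\frac{-6 + 2}{6 \cdot 2}\right)^{2} = - 39 \cdot 6 \left(-4\right) 2 \left(\frac{1}{6} \cdot \frac{1}{2} \left(-4\right)\right)^{2} = \left(-39\right) \left(-24\right) 2 \left(- \frac{1}{3}\right)^{2} = 936 \cdot 2 \cdot \frac{1}{9} = 936 \cdot \frac{2}{9} = 208$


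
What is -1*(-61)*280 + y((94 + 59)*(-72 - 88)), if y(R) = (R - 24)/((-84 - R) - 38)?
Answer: 208005068/12179 ≈ 17079.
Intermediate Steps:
y(R) = (-24 + R)/(-122 - R)
-1*(-61)*280 + y((94 + 59)*(-72 - 88)) = -1*(-61)*280 + (24 - (94 + 59)*(-72 - 88))/(122 + (94 + 59)*(-72 - 88)) = 61*280 + (24 - 153*(-160))/(122 + 153*(-160)) = 17080 + (24 - 1*(-24480))/(122 - 24480) = 17080 + (24 + 24480)/(-24358) = 17080 - 1/24358*24504 = 17080 - 12252/12179 = 208005068/12179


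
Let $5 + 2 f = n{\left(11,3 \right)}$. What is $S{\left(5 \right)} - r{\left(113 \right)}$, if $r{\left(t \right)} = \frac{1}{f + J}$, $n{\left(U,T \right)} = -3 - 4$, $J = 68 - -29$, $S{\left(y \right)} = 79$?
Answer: $\frac{7188}{91} \approx 78.989$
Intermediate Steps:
$J = 97$ ($J = 68 + 29 = 97$)
$n{\left(U,T \right)} = -7$ ($n{\left(U,T \right)} = -3 - 4 = -7$)
$f = -6$ ($f = - \frac{5}{2} + \frac{1}{2} \left(-7\right) = - \frac{5}{2} - \frac{7}{2} = -6$)
$r{\left(t \right)} = \frac{1}{91}$ ($r{\left(t \right)} = \frac{1}{-6 + 97} = \frac{1}{91}$)
$S{\left(5 \right)} - r{\left(113 \right)} = 79 - \frac{1}{91} = \frac{7188}{91}$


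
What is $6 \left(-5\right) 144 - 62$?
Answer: $-4382$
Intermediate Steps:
$6 \left(-5\right) 144 - 62 = \left(-30\right) 144 - 62 = -4320 - 62 = -4382$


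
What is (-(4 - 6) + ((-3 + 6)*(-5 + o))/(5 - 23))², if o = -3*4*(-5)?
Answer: 1849/36 ≈ 51.361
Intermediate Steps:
o = 60 (o = -12*(-5) = 60)
(-(4 - 6) + ((-3 + 6)*(-5 + o))/(5 - 23))² = (-(4 - 6) + ((-3 + 6)*(-5 + 60))/(5 - 23))² = (-1*(-2) + (3*55)/(-18))² = (2 - 1/18*165)² = (2 - 55/6)² = (-43/6)² = 1849/36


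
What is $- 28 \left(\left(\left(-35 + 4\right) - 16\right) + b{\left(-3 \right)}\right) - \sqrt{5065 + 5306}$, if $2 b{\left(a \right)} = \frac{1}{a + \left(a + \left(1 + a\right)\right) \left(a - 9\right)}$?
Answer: $\frac{74998}{57} - \sqrt{10371} \approx 1213.9$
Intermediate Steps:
$b{\left(a \right)} = \frac{1}{2 \left(a + \left(1 + 2 a\right) \left(-9 + a\right)\right)}$ ($b{\left(a \right)} = \frac{1}{2 \left(a + \left(a + \left(1 + a\right)\right) \left(a - 9\right)\right)} = \frac{1}{2 \left(a + \left(1 + 2 a\right) \left(-9 + a\right)\right)}$)
$- 28 \left(\left(\left(-35 + 4\right) - 16\right) + b{\left(-3 \right)}\right) - \sqrt{5065 + 5306} = - 28 \left(\left(\left(-35 + 4\right) - 16\right) + \frac{1}{2 \left(-9 - -48 + 2 \left(-3\right)^{2}\right)}\right) - \sqrt{5065 + 5306} = - 28 \left(\left(-31 - 16\right) + \frac{1}{2 \left(-9 + 48 + 2 \cdot 9\right)}\right) - \sqrt{10371} = - 28 \left(-47 + \frac{1}{2 \left(-9 + 48 + 18\right)}\right) - \sqrt{10371} = - 28 \left(-47 + \frac{1}{2 \cdot 57}\right) - \sqrt{10371} = - 28 \left(-47 + \frac{1}{2} \cdot \frac{1}{57}\right) - \sqrt{10371} = - 28 \left(-47 + \frac{1}{114}\right) - \sqrt{10371} = \left(-28\right) \left(- \frac{5357}{114}\right) - \sqrt{10371} = \frac{74998}{57} - \sqrt{10371}$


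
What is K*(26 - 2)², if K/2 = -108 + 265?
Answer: 180864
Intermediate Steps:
K = 314 (K = 2*(-108 + 265) = 2*157 = 314)
K*(26 - 2)² = 314*(26 - 2)² = 314*24² = 314*576 = 180864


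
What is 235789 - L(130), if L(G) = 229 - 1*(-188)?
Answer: 235372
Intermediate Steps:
L(G) = 417 (L(G) = 229 + 188 = 417)
235789 - L(130) = 235789 - 1*417 = 235789 - 417 = 235372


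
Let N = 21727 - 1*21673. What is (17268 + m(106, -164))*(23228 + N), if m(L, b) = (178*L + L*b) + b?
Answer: 432765816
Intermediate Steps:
m(L, b) = b + 178*L + L*b
N = 54 (N = 21727 - 21673 = 54)
(17268 + m(106, -164))*(23228 + N) = (17268 + (-164 + 178*106 + 106*(-164)))*(23228 + 54) = (17268 + (-164 + 18868 - 17384))*23282 = (17268 + 1320)*23282 = 18588*23282 = 432765816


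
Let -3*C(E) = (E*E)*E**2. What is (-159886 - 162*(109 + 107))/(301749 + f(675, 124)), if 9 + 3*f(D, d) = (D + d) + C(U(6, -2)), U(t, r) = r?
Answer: -1753902/2718095 ≈ -0.64527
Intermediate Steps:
C(E) = -E**4/3 (C(E) = -E*E*E**2/3 = -E**2*E**2/3 = -E**4/3)
f(D, d) = -43/9 + D/3 + d/3 (f(D, d) = -3 + ((D + d) - 1/3*(-2)**4)/3 = -3 + ((D + d) - 1/3*16)/3 = -3 + ((D + d) - 16/3)/3 = -3 + (-16/3 + D + d)/3 = -3 + (-16/9 + D/3 + d/3) = -43/9 + D/3 + d/3)
(-159886 - 162*(109 + 107))/(301749 + f(675, 124)) = (-159886 - 162*(109 + 107))/(301749 + (-43/9 + (1/3)*675 + (1/3)*124)) = (-159886 - 162*216)/(301749 + (-43/9 + 225 + 124/3)) = (-159886 - 34992)/(301749 + 2354/9) = -194878/2718095/9 = -194878*9/2718095 = -1753902/2718095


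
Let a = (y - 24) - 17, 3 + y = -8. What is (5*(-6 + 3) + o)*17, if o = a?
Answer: -1139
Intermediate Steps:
y = -11 (y = -3 - 8 = -11)
a = -52 (a = (-11 - 24) - 17 = -35 - 17 = -52)
o = -52
(5*(-6 + 3) + o)*17 = (5*(-6 + 3) - 52)*17 = (5*(-3) - 52)*17 = (-15 - 52)*17 = -67*17 = -1139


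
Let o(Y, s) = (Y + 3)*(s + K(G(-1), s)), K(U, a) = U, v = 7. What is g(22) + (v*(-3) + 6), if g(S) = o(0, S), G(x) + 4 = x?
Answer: 36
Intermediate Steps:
G(x) = -4 + x
o(Y, s) = (-5 + s)*(3 + Y) (o(Y, s) = (Y + 3)*(s + (-4 - 1)) = (3 + Y)*(s - 5) = (3 + Y)*(-5 + s) = (-5 + s)*(3 + Y))
g(S) = -15 + 3*S (g(S) = -15 - 5*0 + 3*S + 0*S = -15 + 0 + 3*S + 0 = -15 + 3*S)
g(22) + (v*(-3) + 6) = (-15 + 3*22) + (7*(-3) + 6) = (-15 + 66) + (-21 + 6) = 51 - 15 = 36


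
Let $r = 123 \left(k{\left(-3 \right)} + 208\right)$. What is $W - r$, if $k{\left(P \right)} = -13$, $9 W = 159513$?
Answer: $- \frac{18784}{3} \approx -6261.3$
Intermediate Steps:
$W = \frac{53171}{3}$ ($W = \frac{1}{9} \cdot 159513 = \frac{53171}{3} \approx 17724.0$)
$r = 23985$ ($r = 123 \left(-13 + 208\right) = 123 \cdot 195 = 23985$)
$W - r = \frac{53171}{3} - 23985 = - \frac{18784}{3}$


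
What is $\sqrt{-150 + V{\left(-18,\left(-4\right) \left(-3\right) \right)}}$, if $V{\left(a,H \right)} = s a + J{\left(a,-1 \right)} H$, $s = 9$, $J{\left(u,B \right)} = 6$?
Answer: $4 i \sqrt{15} \approx 15.492 i$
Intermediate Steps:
$V{\left(a,H \right)} = 6 H + 9 a$ ($V{\left(a,H \right)} = 9 a + 6 H = 6 H + 9 a$)
$\sqrt{-150 + V{\left(-18,\left(-4\right) \left(-3\right) \right)}} = \sqrt{-150 + \left(6 \left(\left(-4\right) \left(-3\right)\right) + 9 \left(-18\right)\right)} = \sqrt{-150 + \left(6 \cdot 12 - 162\right)} = \sqrt{-150 + \left(72 - 162\right)} = \sqrt{-150 - 90} = \sqrt{-240} = 4 i \sqrt{15}$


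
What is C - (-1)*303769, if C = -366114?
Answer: -62345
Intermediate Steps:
C - (-1)*303769 = -366114 - (-1)*303769 = -366114 - 1*(-303769) = -366114 + 303769 = -62345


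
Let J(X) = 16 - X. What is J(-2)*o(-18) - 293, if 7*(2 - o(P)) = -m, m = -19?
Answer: -2141/7 ≈ -305.86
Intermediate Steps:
o(P) = -5/7 (o(P) = 2 - (-1)*(-19)/7 = 2 - ⅐*19 = 2 - 19/7 = -5/7)
J(-2)*o(-18) - 293 = (16 - 1*(-2))*(-5/7) - 293 = (16 + 2)*(-5/7) - 293 = 18*(-5/7) - 293 = -90/7 - 293 = -2141/7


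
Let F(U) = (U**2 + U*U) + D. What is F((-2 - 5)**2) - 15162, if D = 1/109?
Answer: -1129239/109 ≈ -10360.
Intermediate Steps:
D = 1/109 ≈ 0.0091743
F(U) = 1/109 + 2*U**2 (F(U) = (U**2 + U*U) + 1/109 = (U**2 + U**2) + 1/109 = 2*U**2 + 1/109 = 1/109 + 2*U**2)
F((-2 - 5)**2) - 15162 = (1/109 + 2*((-2 - 5)**2)**2) - 15162 = (1/109 + 2*((-7)**2)**2) - 15162 = (1/109 + 2*49**2) - 15162 = (1/109 + 2*2401) - 15162 = (1/109 + 4802) - 15162 = 523419/109 - 15162 = -1129239/109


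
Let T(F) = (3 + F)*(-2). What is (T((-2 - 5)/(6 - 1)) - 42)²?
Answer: 51076/25 ≈ 2043.0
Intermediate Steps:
T(F) = -6 - 2*F
(T((-2 - 5)/(6 - 1)) - 42)² = ((-6 - 2*(-2 - 5)/(6 - 1)) - 42)² = ((-6 - (-14)/5) - 42)² = ((-6 - 2*(-7/5)) - 42)² = ((-6 + 14/5) - 42)² = (-16/5 - 42)² = (-226/5)² = 51076/25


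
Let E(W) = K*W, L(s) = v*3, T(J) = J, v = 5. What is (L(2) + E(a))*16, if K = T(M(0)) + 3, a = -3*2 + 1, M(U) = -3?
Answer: 240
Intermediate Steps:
L(s) = 15 (L(s) = 5*3 = 15)
a = -5 (a = -6 + 1 = -5)
K = 0 (K = -3 + 3 = 0)
E(W) = 0 (E(W) = 0*W = 0)
(L(2) + E(a))*16 = (15 + 0)*16 = 15*16 = 240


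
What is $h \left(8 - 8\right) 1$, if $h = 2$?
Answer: $0$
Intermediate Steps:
$h \left(8 - 8\right) 1 = 2 \left(8 - 8\right) 1 = 2 \cdot 0 \cdot 1 = 2 \cdot 0 = 0$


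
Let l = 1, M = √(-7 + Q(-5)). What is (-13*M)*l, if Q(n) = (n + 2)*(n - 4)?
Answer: -26*√5 ≈ -58.138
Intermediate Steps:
Q(n) = (-4 + n)*(2 + n) (Q(n) = (2 + n)*(-4 + n) = (-4 + n)*(2 + n))
M = 2*√5 (M = √(-7 + (-8 + (-5)² - 2*(-5))) = √(-7 + (-8 + 25 + 10)) = √(-7 + 27) = √20 = 2*√5 ≈ 4.4721)
(-13*M)*l = -26*√5*1 = -26*√5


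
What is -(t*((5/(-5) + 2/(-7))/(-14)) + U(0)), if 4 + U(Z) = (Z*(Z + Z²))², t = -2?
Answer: 205/49 ≈ 4.1837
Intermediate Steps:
U(Z) = -4 + Z²*(Z + Z²)² (U(Z) = -4 + (Z*(Z + Z²))² = -4 + Z²*(Z + Z²)²)
-(t*((5/(-5) + 2/(-7))/(-14)) + U(0)) = -(-2*(5/(-5) + 2/(-7))/(-14) + (-4 + 0⁴*(1 + 0)²)) = -(-2*(5*(-⅕) + 2*(-⅐))*(-1)/14 + (-4 + 0*1²)) = -(-2*(-1 - 2/7)*(-1)/14 + (-4 + 0*1)) = -(-(-18)*(-1)/(7*14) + (-4 + 0)) = -(-2*9/98 - 4) = -(-9/49 - 4) = -1*(-205/49) = 205/49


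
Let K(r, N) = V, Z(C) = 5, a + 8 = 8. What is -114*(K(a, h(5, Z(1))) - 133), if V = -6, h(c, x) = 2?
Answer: 15846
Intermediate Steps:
a = 0 (a = -8 + 8 = 0)
K(r, N) = -6
-114*(K(a, h(5, Z(1))) - 133) = -114*(-6 - 133) = -114*(-139) = 15846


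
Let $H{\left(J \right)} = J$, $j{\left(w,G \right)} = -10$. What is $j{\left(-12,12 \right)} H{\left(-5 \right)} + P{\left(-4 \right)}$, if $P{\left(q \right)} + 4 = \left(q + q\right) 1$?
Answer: $38$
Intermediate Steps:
$P{\left(q \right)} = -4 + 2 q$ ($P{\left(q \right)} = -4 + \left(q + q\right) 1 = -4 + 2 q 1 = -4 + 2 q$)
$j{\left(-12,12 \right)} H{\left(-5 \right)} + P{\left(-4 \right)} = \left(-10\right) \left(-5\right) + \left(-4 + 2 \left(-4\right)\right) = 50 - 12 = 38$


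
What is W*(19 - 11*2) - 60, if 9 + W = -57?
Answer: 138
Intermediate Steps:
W = -66 (W = -9 - 57 = -66)
W*(19 - 11*2) - 60 = -66*(19 - 11*2) - 60 = -66*(19 - 22) - 60 = -66*(-3) - 60 = 198 - 60 = 138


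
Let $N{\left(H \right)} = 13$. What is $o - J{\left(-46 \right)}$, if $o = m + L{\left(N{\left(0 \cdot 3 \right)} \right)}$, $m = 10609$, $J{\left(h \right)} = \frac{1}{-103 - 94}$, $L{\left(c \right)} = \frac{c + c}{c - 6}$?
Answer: $\frac{14634940}{1379} \approx 10613.0$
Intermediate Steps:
$L{\left(c \right)} = \frac{2 c}{-6 + c}$
$J{\left(h \right)} = - \frac{1}{197}$ ($J{\left(h \right)} = \frac{1}{-197} = - \frac{1}{197}$)
$o = \frac{74289}{7}$ ($o = 10609 + 2 \cdot 13 \frac{1}{-6 + 13} = 10609 + 2 \cdot 13 \cdot \frac{1}{7} = 10609 + \frac{26}{7} = \frac{74289}{7} \approx 10613.0$)
$o - J{\left(-46 \right)} = \frac{74289}{7} - - \frac{1}{197} = \frac{74289}{7} + \frac{1}{197} = \frac{14634940}{1379}$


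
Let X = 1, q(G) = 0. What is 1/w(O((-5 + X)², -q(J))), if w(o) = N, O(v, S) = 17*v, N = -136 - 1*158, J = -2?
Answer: -1/294 ≈ -0.0034014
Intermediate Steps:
N = -294 (N = -136 - 158 = -294)
w(o) = -294
1/w(O((-5 + X)², -q(J))) = 1/(-294) = -1/294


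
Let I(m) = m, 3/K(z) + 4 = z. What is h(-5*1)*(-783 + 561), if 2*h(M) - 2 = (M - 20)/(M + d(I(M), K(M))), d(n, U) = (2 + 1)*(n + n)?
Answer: -2109/7 ≈ -301.29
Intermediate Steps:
K(z) = 3/(-4 + z)
d(n, U) = 6*n (d(n, U) = 3*(2*n) = 6*n)
h(M) = 1 + (-20 + M)/(14*M) (h(M) = 1 + ((M - 20)/(M + 6*M))/2 = 1 + ((-20 + M)/((7*M)))/2 = 1 + ((-20 + M)*(1/(7*M)))/2 = 1 + ((-20 + M)/(7*M))/2 = 1 + (-20 + M)/(14*M))
h(-5*1)*(-783 + 561) = (5*(-4 + 3*(-5*1))/(14*((-5*1))))*(-783 + 561) = ((5/14)*(-4 + 3*(-5))/(-5))*(-222) = ((5/14)*(-⅕)*(-4 - 15))*(-222) = ((5/14)*(-⅕)*(-19))*(-222) = (19/14)*(-222) = -2109/7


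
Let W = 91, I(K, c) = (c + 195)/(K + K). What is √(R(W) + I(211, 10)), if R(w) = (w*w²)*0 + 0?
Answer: √86510/422 ≈ 0.69698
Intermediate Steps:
I(K, c) = (195 + c)/(2*K) (I(K, c) = (195 + c)/((2*K)) = (195 + c)*(1/(2*K)) = (195 + c)/(2*K))
R(w) = 0 (R(w) = w³*0 + 0 = 0 + 0 = 0)
√(R(W) + I(211, 10)) = √(0 + (½)*(195 + 10)/211) = √(0 + (½)*(1/211)*205) = √(0 + 205/422) = √(205/422) = √86510/422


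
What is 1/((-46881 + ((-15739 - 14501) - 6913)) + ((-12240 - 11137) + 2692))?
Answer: -1/104719 ≈ -9.5494e-6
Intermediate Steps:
1/((-46881 + ((-15739 - 14501) - 6913)) + ((-12240 - 11137) + 2692)) = 1/((-46881 + (-30240 - 6913)) + (-23377 + 2692)) = 1/((-46881 - 37153) - 20685) = 1/(-84034 - 20685) = 1/(-104719) = -1/104719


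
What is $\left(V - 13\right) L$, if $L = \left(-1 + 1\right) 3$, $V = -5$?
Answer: $0$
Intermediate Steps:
$L = 0$ ($L = 0 \cdot 3 = 0$)
$\left(V - 13\right) L = \left(-5 - 13\right) 0 = \left(-18\right) 0 = 0$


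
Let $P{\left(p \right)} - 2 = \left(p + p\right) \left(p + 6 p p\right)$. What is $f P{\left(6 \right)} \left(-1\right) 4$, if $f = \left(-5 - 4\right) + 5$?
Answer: $42656$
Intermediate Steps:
$P{\left(p \right)} = 2 + 2 p \left(p + 6 p^{2}\right)$ ($P{\left(p \right)} = 2 + \left(p + p\right) \left(p + 6 p p\right) = 2 + 2 p \left(p + 6 p^{2}\right)$)
$f = -4$ ($f = -9 + 5 = -4$)
$f P{\left(6 \right)} \left(-1\right) 4 = - 4 \left(2 + 2 \cdot 6^{2} + 12 \cdot 6^{3}\right) \left(-1\right) 4 = - 4 \left(2 + 2 \cdot 36 + 12 \cdot 216\right) \left(-1\right) 4 = - 4 \left(2 + 72 + 2592\right) \left(-1\right) 4 = - 4 \cdot 2666 \left(-1\right) 4 = \left(-4\right) \left(-2666\right) 4 = 10664 \cdot 4 = 42656$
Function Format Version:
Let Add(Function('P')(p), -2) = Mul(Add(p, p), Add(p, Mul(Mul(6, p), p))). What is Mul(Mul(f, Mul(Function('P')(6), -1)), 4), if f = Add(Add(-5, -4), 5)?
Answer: 42656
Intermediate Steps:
Function('P')(p) = Add(2, Mul(2, p, Add(p, Mul(6, Pow(p, 2))))) (Function('P')(p) = Add(2, Mul(Add(p, p), Add(p, Mul(Mul(6, p), p)))) = Add(2, Mul(Mul(2, p), Add(p, Mul(6, Pow(p, 2))))) = Add(2, Mul(2, p, Add(p, Mul(6, Pow(p, 2))))))
f = -4 (f = Add(-9, 5) = -4)
Mul(Mul(f, Mul(Function('P')(6), -1)), 4) = Mul(Mul(-4, Mul(Add(2, Mul(2, Pow(6, 2)), Mul(12, Pow(6, 3))), -1)), 4) = Mul(Mul(-4, Mul(Add(2, Mul(2, 36), Mul(12, 216)), -1)), 4) = Mul(Mul(-4, Mul(Add(2, 72, 2592), -1)), 4) = Mul(Mul(-4, Mul(2666, -1)), 4) = Mul(Mul(-4, -2666), 4) = Mul(10664, 4) = 42656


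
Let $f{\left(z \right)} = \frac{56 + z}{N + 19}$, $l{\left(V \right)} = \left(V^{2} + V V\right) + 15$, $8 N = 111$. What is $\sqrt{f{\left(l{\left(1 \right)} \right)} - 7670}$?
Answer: $\frac{i \sqrt{530372638}}{263} \approx 87.566 i$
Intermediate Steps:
$N = \frac{111}{8}$ ($N = \frac{1}{8} \cdot 111 = \frac{111}{8} \approx 13.875$)
$l{\left(V \right)} = 15 + 2 V^{2}$ ($l{\left(V \right)} = \left(V^{2} + V^{2}\right) + 15 = 2 V^{2} + 15 = 15 + 2 V^{2}$)
$f{\left(z \right)} = \frac{448}{263} + \frac{8 z}{263}$ ($f{\left(z \right)} = \frac{56 + z}{\frac{111}{8} + 19} = \frac{56 + z}{\frac{263}{8}} = \left(56 + z\right) \frac{8}{263} = \frac{448}{263} + \frac{8 z}{263}$)
$\sqrt{f{\left(l{\left(1 \right)} \right)} - 7670} = \sqrt{\left(\frac{448}{263} + \frac{8 \left(15 + 2 \cdot 1^{2}\right)}{263}\right) - 7670} = \sqrt{\left(\frac{448}{263} + \frac{8 \left(15 + 2 \cdot 1\right)}{263}\right) - 7670} = \sqrt{\left(\frac{448}{263} + \frac{8 \left(15 + 2\right)}{263}\right) - 7670} = \sqrt{\left(\frac{448}{263} + \frac{8}{263} \cdot 17\right) - 7670} = \sqrt{\left(\frac{448}{263} + \frac{136}{263}\right) - 7670} = \sqrt{\frac{584}{263} - 7670} = \sqrt{- \frac{2016626}{263}} = \frac{i \sqrt{530372638}}{263}$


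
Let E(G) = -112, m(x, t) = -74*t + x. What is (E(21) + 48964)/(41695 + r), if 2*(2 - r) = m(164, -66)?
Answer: 48852/39173 ≈ 1.2471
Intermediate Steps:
m(x, t) = x - 74*t
r = -2522 (r = 2 - (164 - 74*(-66))/2 = 2 - (164 + 4884)/2 = 2 - ½*5048 = 2 - 2524 = -2522)
(E(21) + 48964)/(41695 + r) = (-112 + 48964)/(41695 - 2522) = 48852/39173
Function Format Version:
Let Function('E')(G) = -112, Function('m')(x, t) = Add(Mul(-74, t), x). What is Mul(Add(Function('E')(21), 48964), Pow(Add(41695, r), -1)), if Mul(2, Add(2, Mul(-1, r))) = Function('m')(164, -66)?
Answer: Rational(48852, 39173) ≈ 1.2471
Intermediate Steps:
Function('m')(x, t) = Add(x, Mul(-74, t))
r = -2522 (r = Add(2, Mul(Rational(-1, 2), Add(164, Mul(-74, -66)))) = Add(2, Mul(Rational(-1, 2), Add(164, 4884))) = Add(2, Mul(Rational(-1, 2), 5048)) = Add(2, -2524) = -2522)
Mul(Add(Function('E')(21), 48964), Pow(Add(41695, r), -1)) = Mul(Add(-112, 48964), Pow(Add(41695, -2522), -1)) = Mul(48852, Pow(39173, -1)) = Mul(48852, Rational(1, 39173)) = Rational(48852, 39173)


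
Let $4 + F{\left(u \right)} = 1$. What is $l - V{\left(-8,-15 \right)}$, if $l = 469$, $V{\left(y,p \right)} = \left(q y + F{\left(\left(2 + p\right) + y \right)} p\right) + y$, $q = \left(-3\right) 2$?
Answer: $384$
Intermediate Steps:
$F{\left(u \right)} = -3$ ($F{\left(u \right)} = -4 + 1 = -3$)
$q = -6$
$V{\left(y,p \right)} = - 5 y - 3 p$ ($V{\left(y,p \right)} = \left(- 6 y - 3 p\right) + y = - 5 y - 3 p$)
$l - V{\left(-8,-15 \right)} = 469 - \left(\left(-5\right) \left(-8\right) - -45\right) = 469 - \left(40 + 45\right) = 469 - 85 = 384$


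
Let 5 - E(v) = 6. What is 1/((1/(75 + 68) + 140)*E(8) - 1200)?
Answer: -143/191621 ≈ -0.00074627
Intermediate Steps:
E(v) = -1 (E(v) = 5 - 1*6 = 5 - 6 = -1)
1/((1/(75 + 68) + 140)*E(8) - 1200) = 1/((1/(75 + 68) + 140)*(-1) - 1200) = 1/((1/143 + 140)*(-1) - 1200) = 1/((20021/143)*(-1) - 1200) = 1/(-20021/143 - 1200) = 1/(-191621/143) = -143/191621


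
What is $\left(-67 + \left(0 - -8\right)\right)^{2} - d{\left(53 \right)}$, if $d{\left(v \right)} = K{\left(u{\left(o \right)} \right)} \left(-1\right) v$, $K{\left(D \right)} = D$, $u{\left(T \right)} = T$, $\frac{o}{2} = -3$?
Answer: $3163$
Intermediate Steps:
$o = -6$ ($o = 2 \left(-3\right) = -6$)
$d{\left(v \right)} = 6 v$ ($d{\left(v \right)} = \left(-6\right) \left(-1\right) v = 6 v$)
$\left(-67 + \left(0 - -8\right)\right)^{2} - d{\left(53 \right)} = \left(-67 + \left(0 - -8\right)\right)^{2} - 6 \cdot 53 = \left(-67 + \left(0 + 8\right)\right)^{2} - 318 = \left(-67 + 8\right)^{2} - 318 = \left(-59\right)^{2} - 318 = 3481 - 318 = 3163$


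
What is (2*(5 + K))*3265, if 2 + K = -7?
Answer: -26120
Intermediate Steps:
K = -9 (K = -2 - 7 = -9)
(2*(5 + K))*3265 = (2*(5 - 9))*3265 = (2*(-4))*3265 = -8*3265 = -26120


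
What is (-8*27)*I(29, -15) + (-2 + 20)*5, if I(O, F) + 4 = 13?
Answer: -1854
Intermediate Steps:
I(O, F) = 9 (I(O, F) = -4 + 13 = 9)
(-8*27)*I(29, -15) + (-2 + 20)*5 = -8*27*9 + (-2 + 20)*5 = -216*9 + 18*5 = -1944 + 90 = -1854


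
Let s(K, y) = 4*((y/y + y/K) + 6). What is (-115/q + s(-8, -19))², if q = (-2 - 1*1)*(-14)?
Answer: 532900/441 ≈ 1208.4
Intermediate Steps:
s(K, y) = 28 + 4*y/K (s(K, y) = 4*((1 + y/K) + 6) = 4*(7 + y/K) = 28 + 4*y/K)
q = 42 (q = (-2 - 1)*(-14) = -3*(-14) = 42)
(-115/q + s(-8, -19))² = (-115/42 + (28 + 4*(-19)/(-8)))² = (-115*1/42 + (28 + 4*(-19)*(-⅛)))² = (-115/42 + (28 + 19/2))² = (-115/42 + 75/2)² = (730/21)² = 532900/441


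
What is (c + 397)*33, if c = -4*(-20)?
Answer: 15741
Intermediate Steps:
c = 80
(c + 397)*33 = (80 + 397)*33 = 477*33 = 15741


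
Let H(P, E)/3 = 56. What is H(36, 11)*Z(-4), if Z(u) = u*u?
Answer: 2688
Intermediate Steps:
H(P, E) = 168 (H(P, E) = 3*56 = 168)
Z(u) = u²
H(36, 11)*Z(-4) = 168*(-4)² = 168*16 = 2688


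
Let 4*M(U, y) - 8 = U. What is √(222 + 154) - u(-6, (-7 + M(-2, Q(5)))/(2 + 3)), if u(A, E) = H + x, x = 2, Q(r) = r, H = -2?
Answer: 2*√94 ≈ 19.391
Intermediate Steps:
M(U, y) = 2 + U/4
u(A, E) = 0 (u(A, E) = -2 + 2 = 0)
√(222 + 154) - u(-6, (-7 + M(-2, Q(5)))/(2 + 3)) = √(222 + 154) - 1*0 = √376 + 0 = 2*√94 + 0 = 2*√94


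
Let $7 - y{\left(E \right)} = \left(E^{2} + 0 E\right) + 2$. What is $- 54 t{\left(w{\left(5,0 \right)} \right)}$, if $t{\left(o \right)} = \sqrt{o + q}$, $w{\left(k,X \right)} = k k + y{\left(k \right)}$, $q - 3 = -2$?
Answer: $- 54 \sqrt{6} \approx -132.27$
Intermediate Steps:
$q = 1$ ($q = 3 - 2 = 1$)
$y{\left(E \right)} = 5 - E^{2}$ ($y{\left(E \right)} = 7 - \left(\left(E^{2} + 0 E\right) + 2\right) = 7 - \left(\left(E^{2} + 0\right) + 2\right) = 7 - \left(E^{2} + 2\right) = 7 - \left(2 + E^{2}\right) = 5 - E^{2}$)
$w{\left(k,X \right)} = 5$ ($w{\left(k,X \right)} = k k - \left(-5 + k^{2}\right) = k^{2} - \left(-5 + k^{2}\right) = 5$)
$t{\left(o \right)} = \sqrt{1 + o}$ ($t{\left(o \right)} = \sqrt{o + 1} = \sqrt{1 + o}$)
$- 54 t{\left(w{\left(5,0 \right)} \right)} = - 54 \sqrt{1 + 5} = - 54 \sqrt{6}$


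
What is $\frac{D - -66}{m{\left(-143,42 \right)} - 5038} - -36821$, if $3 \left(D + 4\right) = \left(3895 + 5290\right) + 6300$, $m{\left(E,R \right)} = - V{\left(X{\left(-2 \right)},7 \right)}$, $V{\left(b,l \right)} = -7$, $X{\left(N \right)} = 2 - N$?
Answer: $\frac{555723682}{15093} \approx 36820.0$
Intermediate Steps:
$m{\left(E,R \right)} = 7$ ($m{\left(E,R \right)} = \left(-1\right) \left(-7\right) = 7$)
$D = \frac{15473}{3}$ ($D = -4 + \frac{\left(3895 + 5290\right) + 6300}{3} = -4 + \frac{9185 + 6300}{3} = -4 + \frac{1}{3} \cdot 15485 = -4 + \frac{15485}{3} = \frac{15473}{3} \approx 5157.7$)
$\frac{D - -66}{m{\left(-143,42 \right)} - 5038} - -36821 = \frac{\frac{15473}{3} - -66}{7 - 5038} - -36821 = \frac{\frac{15473}{3} + \left(-30 + 96\right)}{-5031} + 36821 = \left(\frac{15473}{3} + 66\right) \left(- \frac{1}{5031}\right) + 36821 = \frac{15671}{3} \left(- \frac{1}{5031}\right) + 36821 = - \frac{15671}{15093} + 36821 = \frac{555723682}{15093}$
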